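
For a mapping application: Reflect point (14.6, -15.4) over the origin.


Reflection over origin: (x,y) -> (-x,-y)
(14.6, -15.4) -> (-14.6, 15.4)

(-14.6, 15.4)


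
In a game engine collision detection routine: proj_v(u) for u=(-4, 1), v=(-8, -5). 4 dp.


u.v = 27, |v| = sqrt(89) = 9.434
Scalar projection = u.v / |v| = 27 / sqrt(89) = 2.862

2.862


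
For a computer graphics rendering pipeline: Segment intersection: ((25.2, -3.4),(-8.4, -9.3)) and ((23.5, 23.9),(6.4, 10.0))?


Cross products: d1=490.46, d2=124.31, d3=-927.31, d4=-561.16
d1*d2 < 0 and d3*d4 < 0? no

No, they don't intersect


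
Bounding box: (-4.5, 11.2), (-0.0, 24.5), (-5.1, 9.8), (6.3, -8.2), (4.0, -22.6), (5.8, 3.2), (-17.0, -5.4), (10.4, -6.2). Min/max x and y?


x range: [-17, 10.4]
y range: [-22.6, 24.5]
Bounding box: (-17,-22.6) to (10.4,24.5)

(-17,-22.6) to (10.4,24.5)


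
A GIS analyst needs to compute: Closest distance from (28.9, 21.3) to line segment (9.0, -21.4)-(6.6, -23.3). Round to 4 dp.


Project P onto AB: t = 0 (clamped to [0,1])
Closest point on segment: (9, -21.4)
Distance: 47.1094

47.1094


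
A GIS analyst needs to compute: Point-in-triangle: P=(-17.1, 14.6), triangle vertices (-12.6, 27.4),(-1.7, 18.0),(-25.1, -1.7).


Cross products: AB x AP = -181.82, BC x BP = -223.82, CA x CP = -29.05
All same sign? yes

Yes, inside


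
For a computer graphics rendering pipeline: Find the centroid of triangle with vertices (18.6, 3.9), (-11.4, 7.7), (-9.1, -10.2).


Centroid = ((x_A+x_B+x_C)/3, (y_A+y_B+y_C)/3)
= ((18.6+(-11.4)+(-9.1))/3, (3.9+7.7+(-10.2))/3)
= (-0.6333, 0.4667)

(-0.6333, 0.4667)


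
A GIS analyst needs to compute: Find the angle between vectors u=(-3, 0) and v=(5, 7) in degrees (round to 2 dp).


u.v = -15, |u| = sqrt(9) = 3, |v| = sqrt(74) = 8.6023
cos(theta) = u.v/(|u||v|) = -15/sqrt(666) = -0.581238
theta = acos(-0.581238) = 125.54 degrees

125.54 degrees


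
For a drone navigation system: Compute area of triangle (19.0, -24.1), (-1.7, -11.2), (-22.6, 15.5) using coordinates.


Area = |x_A(y_B-y_C) + x_B(y_C-y_A) + x_C(y_A-y_B)|/2
= |(-507.3) + (-67.32) + 291.54|/2
= 283.08/2 = 141.54

141.54


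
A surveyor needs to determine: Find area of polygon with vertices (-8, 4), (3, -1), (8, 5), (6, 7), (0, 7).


Shoelace sum: ((-8)*(-1) - 3*4) + (3*5 - 8*(-1)) + (8*7 - 6*5) + (6*7 - 0*7) + (0*4 - (-8)*7)
= 143
Area = |143|/2 = 71.5

71.5


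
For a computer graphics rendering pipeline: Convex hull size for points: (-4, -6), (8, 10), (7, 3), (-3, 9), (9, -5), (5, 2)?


Convex hull vertices (CCW): (-4, -6), (9, -5), (8, 10), (-3, 9)
Count = 4

4


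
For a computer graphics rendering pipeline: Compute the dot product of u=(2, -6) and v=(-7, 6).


u . v = u_x*v_x + u_y*v_y = 2*(-7) + (-6)*6
= (-14) + (-36) = -50

-50


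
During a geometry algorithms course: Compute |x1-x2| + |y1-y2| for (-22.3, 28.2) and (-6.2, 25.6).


|(-22.3)-(-6.2)| + |28.2-25.6| = 16.1 + 2.6 = 18.7

18.7


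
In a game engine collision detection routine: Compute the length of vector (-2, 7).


|u| = sqrt((-2)^2 + 7^2) = sqrt(53) = 7.2801

7.2801


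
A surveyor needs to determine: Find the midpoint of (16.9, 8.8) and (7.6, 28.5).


M = ((16.9+7.6)/2, (8.8+28.5)/2)
= (12.25, 18.65)

(12.25, 18.65)


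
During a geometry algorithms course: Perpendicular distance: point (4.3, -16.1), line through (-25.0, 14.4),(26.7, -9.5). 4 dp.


|cross product| = 876.58
|line direction| = sqrt(3244.1) = 56.957
Distance = 876.58/sqrt(3244.1) = 15.3902

15.3902


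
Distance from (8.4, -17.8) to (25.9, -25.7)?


dx=17.5, dy=-7.9
d^2 = 17.5^2 + (-7.9)^2 = 368.66
d = sqrt(368.66) = 19.2005

19.2005


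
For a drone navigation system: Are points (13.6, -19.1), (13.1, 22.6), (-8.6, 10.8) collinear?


Cross product: (13.1-13.6)*(10.8-(-19.1)) - (22.6-(-19.1))*((-8.6)-13.6)
= 910.79

No, not collinear


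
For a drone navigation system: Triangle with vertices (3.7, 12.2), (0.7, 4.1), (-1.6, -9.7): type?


Side lengths squared: AB^2=74.61, BC^2=195.73, CA^2=507.7
Sorted: [74.61, 195.73, 507.7]
By sides: Scalene, By angles: Obtuse

Scalene, Obtuse


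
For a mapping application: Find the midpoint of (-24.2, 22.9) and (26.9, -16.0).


M = (((-24.2)+26.9)/2, (22.9+(-16))/2)
= (1.35, 3.45)

(1.35, 3.45)


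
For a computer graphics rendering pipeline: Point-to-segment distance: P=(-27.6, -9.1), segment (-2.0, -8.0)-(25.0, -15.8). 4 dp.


Project P onto AB: t = 0 (clamped to [0,1])
Closest point on segment: (-2, -8)
Distance: 25.6236

25.6236


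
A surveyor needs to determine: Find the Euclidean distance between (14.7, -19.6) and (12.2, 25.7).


dx=-2.5, dy=45.3
d^2 = (-2.5)^2 + 45.3^2 = 2058.34
d = sqrt(2058.34) = 45.3689

45.3689


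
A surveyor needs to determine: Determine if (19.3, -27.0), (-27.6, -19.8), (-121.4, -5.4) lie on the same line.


Cross product: ((-27.6)-19.3)*((-5.4)-(-27)) - ((-19.8)-(-27))*((-121.4)-19.3)
= 0

Yes, collinear


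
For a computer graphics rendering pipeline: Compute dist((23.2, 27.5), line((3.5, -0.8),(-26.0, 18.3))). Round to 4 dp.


|cross product| = 1211.12
|line direction| = sqrt(1235.06) = 35.1434
Distance = 1211.12/sqrt(1235.06) = 34.4622

34.4622


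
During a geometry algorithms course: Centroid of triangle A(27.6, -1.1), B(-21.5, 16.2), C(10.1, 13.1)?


Centroid = ((x_A+x_B+x_C)/3, (y_A+y_B+y_C)/3)
= ((27.6+(-21.5)+10.1)/3, ((-1.1)+16.2+13.1)/3)
= (5.4, 9.4)

(5.4, 9.4)


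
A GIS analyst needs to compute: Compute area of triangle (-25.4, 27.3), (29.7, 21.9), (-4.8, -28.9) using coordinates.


Area = |x_A(y_B-y_C) + x_B(y_C-y_A) + x_C(y_A-y_B)|/2
= |(-1290.32) + (-1669.14) + (-25.92)|/2
= 2985.38/2 = 1492.69

1492.69


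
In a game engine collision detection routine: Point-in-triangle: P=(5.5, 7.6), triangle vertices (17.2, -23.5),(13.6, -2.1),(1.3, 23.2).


Cross products: AB x AP = 138.42, BC x BP = 85.62, CA x CP = -51.9
All same sign? no

No, outside


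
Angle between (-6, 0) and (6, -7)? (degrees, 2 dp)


u.v = -36, |u| = sqrt(36) = 6, |v| = sqrt(85) = 9.2195
cos(theta) = u.v/(|u||v|) = -36/sqrt(3060) = -0.650791
theta = acos(-0.650791) = 130.6 degrees

130.6 degrees


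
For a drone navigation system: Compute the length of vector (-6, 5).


|u| = sqrt((-6)^2 + 5^2) = sqrt(61) = 7.8102

7.8102


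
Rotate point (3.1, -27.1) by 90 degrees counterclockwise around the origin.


90° CCW: (x,y) -> (-y, x)
(3.1,-27.1) -> (27.1, 3.1)

(27.1, 3.1)


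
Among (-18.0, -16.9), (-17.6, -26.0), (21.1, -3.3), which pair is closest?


d(P0,P1) = 9.1088, d(P0,P2) = 41.3977, d(P1,P2) = 44.8662
Closest: P0 and P1

Closest pair: (-18.0, -16.9) and (-17.6, -26.0), distance = 9.1088


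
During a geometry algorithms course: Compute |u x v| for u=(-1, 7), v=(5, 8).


|u x v| = |(-1)*8 - 7*5|
= |(-8) - 35| = 43

43


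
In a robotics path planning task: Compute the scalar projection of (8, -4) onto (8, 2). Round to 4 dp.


u.v = 56, |v| = sqrt(68) = 8.2462
Scalar projection = u.v / |v| = 56 / sqrt(68) = 6.791

6.791


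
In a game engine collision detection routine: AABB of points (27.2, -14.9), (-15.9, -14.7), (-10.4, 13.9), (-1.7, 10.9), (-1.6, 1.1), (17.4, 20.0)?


x range: [-15.9, 27.2]
y range: [-14.9, 20]
Bounding box: (-15.9,-14.9) to (27.2,20)

(-15.9,-14.9) to (27.2,20)


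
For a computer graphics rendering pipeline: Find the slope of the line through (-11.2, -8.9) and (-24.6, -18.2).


slope = (y2-y1)/(x2-x1) = ((-18.2)-(-8.9))/((-24.6)-(-11.2)) = (-9.3)/(-13.4) = 0.694

0.694


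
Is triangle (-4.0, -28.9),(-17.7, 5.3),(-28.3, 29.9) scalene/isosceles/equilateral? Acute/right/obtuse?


Side lengths squared: AB^2=1357.33, BC^2=717.52, CA^2=4047.93
Sorted: [717.52, 1357.33, 4047.93]
By sides: Scalene, By angles: Obtuse

Scalene, Obtuse


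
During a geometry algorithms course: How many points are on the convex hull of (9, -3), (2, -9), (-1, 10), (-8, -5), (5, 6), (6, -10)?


Convex hull vertices (CCW): (-8, -5), (2, -9), (6, -10), (9, -3), (5, 6), (-1, 10)
Count = 6

6


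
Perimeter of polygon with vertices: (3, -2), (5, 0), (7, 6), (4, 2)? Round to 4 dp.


Sides: (3, -2)->(5, 0): sqrt(8) = 2.828427, (5, 0)->(7, 6): sqrt(40) = 6.324555, (7, 6)->(4, 2): sqrt(25) = 5, (4, 2)->(3, -2): sqrt(17) = 4.123106
Sum = 18.276088
Perimeter = 18.2761

18.2761


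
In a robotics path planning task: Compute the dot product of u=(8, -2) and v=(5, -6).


u . v = u_x*v_x + u_y*v_y = 8*5 + (-2)*(-6)
= 40 + 12 = 52

52


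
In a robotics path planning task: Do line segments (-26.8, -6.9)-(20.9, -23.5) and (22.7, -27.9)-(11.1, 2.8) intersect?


Cross products: d1=1276.05, d2=4.22, d3=-180, d4=1091.83
d1*d2 < 0 and d3*d4 < 0? no

No, they don't intersect


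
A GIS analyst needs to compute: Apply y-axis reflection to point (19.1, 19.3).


Reflection over y-axis: (x,y) -> (-x,y)
(19.1, 19.3) -> (-19.1, 19.3)

(-19.1, 19.3)


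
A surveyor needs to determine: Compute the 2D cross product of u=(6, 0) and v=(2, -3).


u x v = u_x*v_y - u_y*v_x = 6*(-3) - 0*2
= (-18) - 0 = -18

-18


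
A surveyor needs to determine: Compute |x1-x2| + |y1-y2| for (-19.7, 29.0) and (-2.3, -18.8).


|(-19.7)-(-2.3)| + |29-(-18.8)| = 17.4 + 47.8 = 65.2

65.2


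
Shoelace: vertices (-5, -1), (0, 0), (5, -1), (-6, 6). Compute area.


Shoelace sum: ((-5)*0 - 0*(-1)) + (0*(-1) - 5*0) + (5*6 - (-6)*(-1)) + ((-6)*(-1) - (-5)*6)
= 60
Area = |60|/2 = 30

30


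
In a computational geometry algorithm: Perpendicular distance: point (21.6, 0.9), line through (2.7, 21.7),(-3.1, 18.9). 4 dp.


|cross product| = 173.56
|line direction| = sqrt(41.48) = 6.4405
Distance = 173.56/sqrt(41.48) = 26.9482

26.9482


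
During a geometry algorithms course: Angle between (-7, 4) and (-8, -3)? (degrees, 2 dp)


u.v = 44, |u| = sqrt(65) = 8.0623, |v| = sqrt(73) = 8.544
cos(theta) = u.v/(|u||v|) = 44/sqrt(4745) = 0.638755
theta = acos(0.638755) = 50.3 degrees

50.3 degrees


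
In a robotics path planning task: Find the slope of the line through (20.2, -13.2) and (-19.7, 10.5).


slope = (y2-y1)/(x2-x1) = (10.5-(-13.2))/((-19.7)-20.2) = 23.7/(-39.9) = -0.594

-0.594


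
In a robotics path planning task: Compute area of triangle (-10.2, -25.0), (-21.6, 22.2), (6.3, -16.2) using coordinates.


Area = |x_A(y_B-y_C) + x_B(y_C-y_A) + x_C(y_A-y_B)|/2
= |(-391.68) + (-190.08) + (-297.36)|/2
= 879.12/2 = 439.56

439.56


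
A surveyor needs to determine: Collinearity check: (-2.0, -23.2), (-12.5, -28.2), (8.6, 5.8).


Cross product: ((-12.5)-(-2))*(5.8-(-23.2)) - ((-28.2)-(-23.2))*(8.6-(-2))
= -251.5

No, not collinear


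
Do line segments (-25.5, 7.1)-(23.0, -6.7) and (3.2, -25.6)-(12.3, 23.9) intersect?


Cross products: d1=1718.22, d2=-808.11, d3=-1189.89, d4=1336.44
d1*d2 < 0 and d3*d4 < 0? yes

Yes, they intersect


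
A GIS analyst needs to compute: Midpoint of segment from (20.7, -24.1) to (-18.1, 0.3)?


M = ((20.7+(-18.1))/2, ((-24.1)+0.3)/2)
= (1.3, -11.9)

(1.3, -11.9)


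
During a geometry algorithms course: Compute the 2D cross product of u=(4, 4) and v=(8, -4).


u x v = u_x*v_y - u_y*v_x = 4*(-4) - 4*8
= (-16) - 32 = -48

-48


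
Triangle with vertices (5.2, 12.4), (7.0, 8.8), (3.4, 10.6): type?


Side lengths squared: AB^2=16.2, BC^2=16.2, CA^2=6.48
Sorted: [6.48, 16.2, 16.2]
By sides: Isosceles, By angles: Acute

Isosceles, Acute


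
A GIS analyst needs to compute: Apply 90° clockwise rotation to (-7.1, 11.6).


90° CW: (x,y) -> (y, -x)
(-7.1,11.6) -> (11.6, 7.1)

(11.6, 7.1)


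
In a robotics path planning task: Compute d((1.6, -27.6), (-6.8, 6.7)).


dx=-8.4, dy=34.3
d^2 = (-8.4)^2 + 34.3^2 = 1247.05
d = sqrt(1247.05) = 35.3136

35.3136


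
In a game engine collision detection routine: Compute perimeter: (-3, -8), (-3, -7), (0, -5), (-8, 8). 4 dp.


Sides: (-3, -8)->(-3, -7): sqrt(1) = 1, (-3, -7)->(0, -5): sqrt(13) = 3.605551, (0, -5)->(-8, 8): sqrt(233) = 15.264338, (-8, 8)->(-3, -8): sqrt(281) = 16.763055
Sum = 36.632944
Perimeter = 36.6329

36.6329


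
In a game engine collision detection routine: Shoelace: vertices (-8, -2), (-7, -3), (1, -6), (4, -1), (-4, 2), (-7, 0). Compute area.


Shoelace sum: ((-8)*(-3) - (-7)*(-2)) + ((-7)*(-6) - 1*(-3)) + (1*(-1) - 4*(-6)) + (4*2 - (-4)*(-1)) + ((-4)*0 - (-7)*2) + ((-7)*(-2) - (-8)*0)
= 110
Area = |110|/2 = 55

55


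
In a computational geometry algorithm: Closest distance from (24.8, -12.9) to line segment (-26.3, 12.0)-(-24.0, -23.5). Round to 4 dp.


Project P onto AB: t = 0.7913 (clamped to [0,1])
Closest point on segment: (-24.4799, -16.0928)
Distance: 49.3832

49.3832


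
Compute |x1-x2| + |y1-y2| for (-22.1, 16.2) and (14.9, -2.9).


|(-22.1)-14.9| + |16.2-(-2.9)| = 37 + 19.1 = 56.1

56.1


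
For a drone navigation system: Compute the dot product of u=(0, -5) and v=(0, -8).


u . v = u_x*v_x + u_y*v_y = 0*0 + (-5)*(-8)
= 0 + 40 = 40

40


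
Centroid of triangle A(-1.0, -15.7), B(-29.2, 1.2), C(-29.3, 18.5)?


Centroid = ((x_A+x_B+x_C)/3, (y_A+y_B+y_C)/3)
= (((-1)+(-29.2)+(-29.3))/3, ((-15.7)+1.2+18.5)/3)
= (-19.8333, 1.3333)

(-19.8333, 1.3333)


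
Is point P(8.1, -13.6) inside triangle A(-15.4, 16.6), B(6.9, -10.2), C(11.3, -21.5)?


Cross products: AB x AP = -43.66, BC x BP = -1.4, CA x CP = -89.01
All same sign? yes

Yes, inside


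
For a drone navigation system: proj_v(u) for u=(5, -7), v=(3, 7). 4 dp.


u.v = -34, |v| = sqrt(58) = 7.6158
Scalar projection = u.v / |v| = -34 / sqrt(58) = -4.4644

-4.4644


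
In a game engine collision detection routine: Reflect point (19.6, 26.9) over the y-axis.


Reflection over y-axis: (x,y) -> (-x,y)
(19.6, 26.9) -> (-19.6, 26.9)

(-19.6, 26.9)


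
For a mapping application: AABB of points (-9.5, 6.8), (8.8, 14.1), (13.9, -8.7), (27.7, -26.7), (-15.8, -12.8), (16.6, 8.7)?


x range: [-15.8, 27.7]
y range: [-26.7, 14.1]
Bounding box: (-15.8,-26.7) to (27.7,14.1)

(-15.8,-26.7) to (27.7,14.1)


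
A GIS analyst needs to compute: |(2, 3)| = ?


|u| = sqrt(2^2 + 3^2) = sqrt(13) = 3.6056

3.6056


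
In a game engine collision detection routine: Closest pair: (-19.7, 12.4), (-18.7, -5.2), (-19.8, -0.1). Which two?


d(P0,P1) = 17.6284, d(P0,P2) = 12.5004, d(P1,P2) = 5.2173
Closest: P1 and P2

Closest pair: (-18.7, -5.2) and (-19.8, -0.1), distance = 5.2173


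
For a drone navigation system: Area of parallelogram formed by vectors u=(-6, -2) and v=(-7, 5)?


|u x v| = |(-6)*5 - (-2)*(-7)|
= |(-30) - 14| = 44

44


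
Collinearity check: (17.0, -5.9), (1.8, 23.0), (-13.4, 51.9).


Cross product: (1.8-17)*(51.9-(-5.9)) - (23-(-5.9))*((-13.4)-17)
= 0

Yes, collinear


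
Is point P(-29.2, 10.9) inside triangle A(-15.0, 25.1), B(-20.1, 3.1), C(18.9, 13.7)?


Cross products: AB x AP = -239.98, BC x BP = 400.66, CA x CP = 643.26
All same sign? no

No, outside


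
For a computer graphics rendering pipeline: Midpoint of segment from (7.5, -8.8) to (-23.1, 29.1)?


M = ((7.5+(-23.1))/2, ((-8.8)+29.1)/2)
= (-7.8, 10.15)

(-7.8, 10.15)


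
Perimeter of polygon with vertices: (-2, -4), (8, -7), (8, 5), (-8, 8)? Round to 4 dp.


Sides: (-2, -4)->(8, -7): sqrt(109) = 10.440307, (8, -7)->(8, 5): sqrt(144) = 12, (8, 5)->(-8, 8): sqrt(265) = 16.278821, (-8, 8)->(-2, -4): sqrt(180) = 13.416408
Sum = 52.135536
Perimeter = 52.1355

52.1355


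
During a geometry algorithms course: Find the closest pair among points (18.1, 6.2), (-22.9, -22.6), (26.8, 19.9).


d(P0,P1) = 50.1043, d(P0,P2) = 16.229, d(P1,P2) = 65.3937
Closest: P0 and P2

Closest pair: (18.1, 6.2) and (26.8, 19.9), distance = 16.229


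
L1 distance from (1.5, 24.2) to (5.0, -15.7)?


|1.5-5| + |24.2-(-15.7)| = 3.5 + 39.9 = 43.4

43.4


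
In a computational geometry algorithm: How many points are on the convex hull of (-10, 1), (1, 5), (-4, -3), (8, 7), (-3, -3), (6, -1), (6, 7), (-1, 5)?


Convex hull vertices (CCW): (-10, 1), (-4, -3), (-3, -3), (6, -1), (8, 7), (6, 7), (-1, 5)
Count = 7

7


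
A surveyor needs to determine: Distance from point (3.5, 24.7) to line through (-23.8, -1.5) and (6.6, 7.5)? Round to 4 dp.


|cross product| = 550.78
|line direction| = sqrt(1005.16) = 31.7043
Distance = 550.78/sqrt(1005.16) = 17.3724

17.3724


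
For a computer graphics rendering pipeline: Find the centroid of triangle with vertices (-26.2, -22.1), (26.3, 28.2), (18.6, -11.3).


Centroid = ((x_A+x_B+x_C)/3, (y_A+y_B+y_C)/3)
= (((-26.2)+26.3+18.6)/3, ((-22.1)+28.2+(-11.3))/3)
= (6.2333, -1.7333)

(6.2333, -1.7333)


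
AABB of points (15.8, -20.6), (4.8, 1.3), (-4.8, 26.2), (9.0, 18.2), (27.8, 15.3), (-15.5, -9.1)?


x range: [-15.5, 27.8]
y range: [-20.6, 26.2]
Bounding box: (-15.5,-20.6) to (27.8,26.2)

(-15.5,-20.6) to (27.8,26.2)


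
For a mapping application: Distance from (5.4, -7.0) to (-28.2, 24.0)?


dx=-33.6, dy=31
d^2 = (-33.6)^2 + 31^2 = 2089.96
d = sqrt(2089.96) = 45.7161

45.7161


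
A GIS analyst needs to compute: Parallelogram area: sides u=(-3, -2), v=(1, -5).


|u x v| = |(-3)*(-5) - (-2)*1|
= |15 - (-2)| = 17

17


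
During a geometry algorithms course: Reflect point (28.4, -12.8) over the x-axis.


Reflection over x-axis: (x,y) -> (x,-y)
(28.4, -12.8) -> (28.4, 12.8)

(28.4, 12.8)


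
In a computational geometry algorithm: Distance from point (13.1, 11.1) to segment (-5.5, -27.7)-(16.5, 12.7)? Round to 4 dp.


Project P onto AB: t = 0.9341 (clamped to [0,1])
Closest point on segment: (15.0504, 10.0379)
Distance: 2.2208

2.2208


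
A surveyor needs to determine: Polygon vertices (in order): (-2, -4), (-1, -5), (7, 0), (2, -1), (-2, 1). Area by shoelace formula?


Shoelace sum: ((-2)*(-5) - (-1)*(-4)) + ((-1)*0 - 7*(-5)) + (7*(-1) - 2*0) + (2*1 - (-2)*(-1)) + ((-2)*(-4) - (-2)*1)
= 44
Area = |44|/2 = 22

22


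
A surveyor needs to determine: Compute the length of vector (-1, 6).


|u| = sqrt((-1)^2 + 6^2) = sqrt(37) = 6.0828

6.0828


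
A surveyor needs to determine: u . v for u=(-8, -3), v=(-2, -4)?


u . v = u_x*v_x + u_y*v_y = (-8)*(-2) + (-3)*(-4)
= 16 + 12 = 28

28


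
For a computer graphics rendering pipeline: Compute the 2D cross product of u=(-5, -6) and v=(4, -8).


u x v = u_x*v_y - u_y*v_x = (-5)*(-8) - (-6)*4
= 40 - (-24) = 64

64


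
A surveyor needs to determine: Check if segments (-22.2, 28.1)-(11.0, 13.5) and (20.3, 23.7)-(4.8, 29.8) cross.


Cross products: d1=191.05, d2=214.83, d3=474.42, d4=450.64
d1*d2 < 0 and d3*d4 < 0? no

No, they don't intersect


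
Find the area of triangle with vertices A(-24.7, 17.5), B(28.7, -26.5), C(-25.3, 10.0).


Area = |x_A(y_B-y_C) + x_B(y_C-y_A) + x_C(y_A-y_B)|/2
= |901.55 + (-215.25) + (-1113.2)|/2
= 426.9/2 = 213.45

213.45


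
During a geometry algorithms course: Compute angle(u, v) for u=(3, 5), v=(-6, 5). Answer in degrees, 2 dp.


u.v = 7, |u| = sqrt(34) = 5.831, |v| = sqrt(61) = 7.8102
cos(theta) = u.v/(|u||v|) = 7/sqrt(2074) = 0.153707
theta = acos(0.153707) = 81.16 degrees

81.16 degrees


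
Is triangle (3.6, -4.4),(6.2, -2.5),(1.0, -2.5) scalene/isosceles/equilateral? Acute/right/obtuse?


Side lengths squared: AB^2=10.37, BC^2=27.04, CA^2=10.37
Sorted: [10.37, 10.37, 27.04]
By sides: Isosceles, By angles: Obtuse

Isosceles, Obtuse


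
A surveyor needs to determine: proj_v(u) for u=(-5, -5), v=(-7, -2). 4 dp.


u.v = 45, |v| = sqrt(53) = 7.2801
Scalar projection = u.v / |v| = 45 / sqrt(53) = 6.1812

6.1812


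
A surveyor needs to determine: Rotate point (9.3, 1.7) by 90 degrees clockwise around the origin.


90° CW: (x,y) -> (y, -x)
(9.3,1.7) -> (1.7, -9.3)

(1.7, -9.3)


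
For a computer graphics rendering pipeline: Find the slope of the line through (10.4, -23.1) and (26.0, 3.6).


slope = (y2-y1)/(x2-x1) = (3.6-(-23.1))/(26-10.4) = 26.7/15.6 = 1.7115

1.7115


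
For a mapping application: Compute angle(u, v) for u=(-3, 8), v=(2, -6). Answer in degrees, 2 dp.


u.v = -54, |u| = sqrt(73) = 8.544, |v| = sqrt(40) = 6.3246
cos(theta) = u.v/(|u||v|) = -54/sqrt(2920) = -0.999315
theta = acos(-0.999315) = 177.88 degrees

177.88 degrees


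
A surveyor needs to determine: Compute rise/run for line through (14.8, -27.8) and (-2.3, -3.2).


slope = (y2-y1)/(x2-x1) = ((-3.2)-(-27.8))/((-2.3)-14.8) = 24.6/(-17.1) = -1.4386

-1.4386


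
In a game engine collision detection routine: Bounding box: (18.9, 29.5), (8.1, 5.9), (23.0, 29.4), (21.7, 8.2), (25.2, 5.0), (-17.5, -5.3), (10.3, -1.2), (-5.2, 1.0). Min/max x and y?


x range: [-17.5, 25.2]
y range: [-5.3, 29.5]
Bounding box: (-17.5,-5.3) to (25.2,29.5)

(-17.5,-5.3) to (25.2,29.5)


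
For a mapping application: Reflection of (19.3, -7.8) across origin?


Reflection over origin: (x,y) -> (-x,-y)
(19.3, -7.8) -> (-19.3, 7.8)

(-19.3, 7.8)


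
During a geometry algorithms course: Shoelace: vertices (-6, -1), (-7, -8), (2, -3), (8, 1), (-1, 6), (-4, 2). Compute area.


Shoelace sum: ((-6)*(-8) - (-7)*(-1)) + ((-7)*(-3) - 2*(-8)) + (2*1 - 8*(-3)) + (8*6 - (-1)*1) + ((-1)*2 - (-4)*6) + ((-4)*(-1) - (-6)*2)
= 191
Area = |191|/2 = 95.5

95.5


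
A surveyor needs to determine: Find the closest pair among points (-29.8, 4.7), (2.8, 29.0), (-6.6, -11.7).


d(P0,P1) = 40.6602, d(P0,P2) = 28.4113, d(P1,P2) = 41.7714
Closest: P0 and P2

Closest pair: (-29.8, 4.7) and (-6.6, -11.7), distance = 28.4113


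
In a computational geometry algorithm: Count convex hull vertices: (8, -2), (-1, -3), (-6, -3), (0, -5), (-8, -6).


Convex hull vertices (CCW): (-8, -6), (0, -5), (8, -2), (-6, -3)
Count = 4

4


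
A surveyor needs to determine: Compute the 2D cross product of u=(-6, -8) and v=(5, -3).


u x v = u_x*v_y - u_y*v_x = (-6)*(-3) - (-8)*5
= 18 - (-40) = 58

58


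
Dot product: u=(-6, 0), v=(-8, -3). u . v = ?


u . v = u_x*v_x + u_y*v_y = (-6)*(-8) + 0*(-3)
= 48 + 0 = 48

48


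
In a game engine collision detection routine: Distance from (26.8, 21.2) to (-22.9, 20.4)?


dx=-49.7, dy=-0.8
d^2 = (-49.7)^2 + (-0.8)^2 = 2470.73
d = sqrt(2470.73) = 49.7064

49.7064


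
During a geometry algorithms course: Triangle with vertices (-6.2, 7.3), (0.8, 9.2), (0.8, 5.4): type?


Side lengths squared: AB^2=52.61, BC^2=14.44, CA^2=52.61
Sorted: [14.44, 52.61, 52.61]
By sides: Isosceles, By angles: Acute

Isosceles, Acute


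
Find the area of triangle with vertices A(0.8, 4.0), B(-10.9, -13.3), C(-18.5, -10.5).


Area = |x_A(y_B-y_C) + x_B(y_C-y_A) + x_C(y_A-y_B)|/2
= |(-2.24) + 158.05 + (-320.05)|/2
= 164.24/2 = 82.12

82.12


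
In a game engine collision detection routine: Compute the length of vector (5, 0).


|u| = sqrt(5^2 + 0^2) = sqrt(25) = 5

5


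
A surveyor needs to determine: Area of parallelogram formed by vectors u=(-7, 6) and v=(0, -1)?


|u x v| = |(-7)*(-1) - 6*0|
= |7 - 0| = 7

7


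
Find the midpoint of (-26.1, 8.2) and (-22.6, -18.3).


M = (((-26.1)+(-22.6))/2, (8.2+(-18.3))/2)
= (-24.35, -5.05)

(-24.35, -5.05)


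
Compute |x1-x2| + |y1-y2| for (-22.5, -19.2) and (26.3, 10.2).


|(-22.5)-26.3| + |(-19.2)-10.2| = 48.8 + 29.4 = 78.2

78.2


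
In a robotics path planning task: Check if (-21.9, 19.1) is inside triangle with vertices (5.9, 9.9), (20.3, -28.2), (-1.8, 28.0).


Cross products: AB x AP = -926.7, BC x BP = 1326.31, CA x CP = -432.34
All same sign? no

No, outside


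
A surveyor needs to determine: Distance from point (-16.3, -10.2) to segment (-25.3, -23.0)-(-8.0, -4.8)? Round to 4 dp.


Project P onto AB: t = 0.6164 (clamped to [0,1])
Closest point on segment: (-14.6362, -11.7815)
Distance: 2.2955

2.2955


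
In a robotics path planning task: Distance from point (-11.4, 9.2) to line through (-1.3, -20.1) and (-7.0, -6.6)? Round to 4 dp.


|cross product| = 30.66
|line direction| = sqrt(214.74) = 14.654
Distance = 30.66/sqrt(214.74) = 2.0923

2.0923


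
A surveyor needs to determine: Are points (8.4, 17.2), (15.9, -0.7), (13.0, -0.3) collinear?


Cross product: (15.9-8.4)*((-0.3)-17.2) - ((-0.7)-17.2)*(13-8.4)
= -48.91

No, not collinear


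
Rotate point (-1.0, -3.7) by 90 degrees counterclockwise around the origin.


90° CCW: (x,y) -> (-y, x)
(-1,-3.7) -> (3.7, -1)

(3.7, -1)


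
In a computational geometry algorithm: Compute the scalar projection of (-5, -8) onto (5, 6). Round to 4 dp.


u.v = -73, |v| = sqrt(61) = 7.8102
Scalar projection = u.v / |v| = -73 / sqrt(61) = -9.3467

-9.3467


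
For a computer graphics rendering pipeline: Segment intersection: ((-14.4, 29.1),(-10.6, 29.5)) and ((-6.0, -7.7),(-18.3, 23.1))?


Cross products: d1=-193.92, d2=-315.88, d3=-143.2, d4=-21.24
d1*d2 < 0 and d3*d4 < 0? no

No, they don't intersect


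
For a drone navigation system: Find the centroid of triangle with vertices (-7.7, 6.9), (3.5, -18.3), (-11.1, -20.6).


Centroid = ((x_A+x_B+x_C)/3, (y_A+y_B+y_C)/3)
= (((-7.7)+3.5+(-11.1))/3, (6.9+(-18.3)+(-20.6))/3)
= (-5.1, -10.6667)

(-5.1, -10.6667)


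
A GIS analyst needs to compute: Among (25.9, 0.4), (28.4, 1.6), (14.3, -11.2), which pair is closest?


d(P0,P1) = 2.7731, d(P0,P2) = 16.4049, d(P1,P2) = 19.0434
Closest: P0 and P1

Closest pair: (25.9, 0.4) and (28.4, 1.6), distance = 2.7731


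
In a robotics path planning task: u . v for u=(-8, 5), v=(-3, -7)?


u . v = u_x*v_x + u_y*v_y = (-8)*(-3) + 5*(-7)
= 24 + (-35) = -11

-11


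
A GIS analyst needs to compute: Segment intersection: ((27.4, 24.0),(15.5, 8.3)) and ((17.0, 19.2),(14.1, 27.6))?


Cross products: d1=-101.28, d2=44.21, d3=-106.16, d4=-251.65
d1*d2 < 0 and d3*d4 < 0? no

No, they don't intersect


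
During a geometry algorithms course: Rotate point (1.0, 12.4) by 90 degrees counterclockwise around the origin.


90° CCW: (x,y) -> (-y, x)
(1,12.4) -> (-12.4, 1)

(-12.4, 1)


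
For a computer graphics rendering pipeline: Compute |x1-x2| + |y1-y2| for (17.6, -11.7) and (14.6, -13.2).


|17.6-14.6| + |(-11.7)-(-13.2)| = 3 + 1.5 = 4.5

4.5


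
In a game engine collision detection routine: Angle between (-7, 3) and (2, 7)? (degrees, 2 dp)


u.v = 7, |u| = sqrt(58) = 7.6158, |v| = sqrt(53) = 7.2801
cos(theta) = u.v/(|u||v|) = 7/sqrt(3074) = 0.126254
theta = acos(0.126254) = 82.75 degrees

82.75 degrees


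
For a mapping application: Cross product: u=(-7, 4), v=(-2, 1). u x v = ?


u x v = u_x*v_y - u_y*v_x = (-7)*1 - 4*(-2)
= (-7) - (-8) = 1

1


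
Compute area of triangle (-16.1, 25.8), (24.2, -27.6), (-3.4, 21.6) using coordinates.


Area = |x_A(y_B-y_C) + x_B(y_C-y_A) + x_C(y_A-y_B)|/2
= |792.12 + (-101.64) + (-181.56)|/2
= 508.92/2 = 254.46

254.46


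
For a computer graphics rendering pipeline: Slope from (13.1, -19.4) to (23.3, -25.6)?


slope = (y2-y1)/(x2-x1) = ((-25.6)-(-19.4))/(23.3-13.1) = (-6.2)/10.2 = -0.6078

-0.6078


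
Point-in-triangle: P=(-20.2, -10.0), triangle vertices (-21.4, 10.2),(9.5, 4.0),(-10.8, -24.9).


Cross products: AB x AP = -616.74, BC x BP = -574.13, CA x CP = 172
All same sign? no

No, outside


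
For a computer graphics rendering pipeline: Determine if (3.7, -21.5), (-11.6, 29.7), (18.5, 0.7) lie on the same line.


Cross product: ((-11.6)-3.7)*(0.7-(-21.5)) - (29.7-(-21.5))*(18.5-3.7)
= -1097.42

No, not collinear


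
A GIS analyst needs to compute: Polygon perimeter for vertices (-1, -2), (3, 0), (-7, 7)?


Sides: (-1, -2)->(3, 0): sqrt(20) = 4.472136, (3, 0)->(-7, 7): sqrt(149) = 12.206556, (-7, 7)->(-1, -2): sqrt(117) = 10.816654
Sum = 27.495346
Perimeter = 27.4953

27.4953


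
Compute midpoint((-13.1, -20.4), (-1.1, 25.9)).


M = (((-13.1)+(-1.1))/2, ((-20.4)+25.9)/2)
= (-7.1, 2.75)

(-7.1, 2.75)


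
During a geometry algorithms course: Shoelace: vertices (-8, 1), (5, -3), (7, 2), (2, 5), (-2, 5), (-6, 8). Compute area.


Shoelace sum: ((-8)*(-3) - 5*1) + (5*2 - 7*(-3)) + (7*5 - 2*2) + (2*5 - (-2)*5) + ((-2)*8 - (-6)*5) + ((-6)*1 - (-8)*8)
= 173
Area = |173|/2 = 86.5

86.5


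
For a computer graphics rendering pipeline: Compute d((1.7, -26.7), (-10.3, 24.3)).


dx=-12, dy=51
d^2 = (-12)^2 + 51^2 = 2745
d = sqrt(2745) = 52.3927

52.3927


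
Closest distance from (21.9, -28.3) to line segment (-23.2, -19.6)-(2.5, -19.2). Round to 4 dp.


Project P onto AB: t = 1 (clamped to [0,1])
Closest point on segment: (2.5, -19.2)
Distance: 21.4283

21.4283


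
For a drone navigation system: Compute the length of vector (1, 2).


|u| = sqrt(1^2 + 2^2) = sqrt(5) = 2.2361

2.2361


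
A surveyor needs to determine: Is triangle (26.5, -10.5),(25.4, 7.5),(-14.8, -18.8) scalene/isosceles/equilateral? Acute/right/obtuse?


Side lengths squared: AB^2=325.21, BC^2=2307.73, CA^2=1774.58
Sorted: [325.21, 1774.58, 2307.73]
By sides: Scalene, By angles: Obtuse

Scalene, Obtuse


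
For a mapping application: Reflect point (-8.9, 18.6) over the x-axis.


Reflection over x-axis: (x,y) -> (x,-y)
(-8.9, 18.6) -> (-8.9, -18.6)

(-8.9, -18.6)


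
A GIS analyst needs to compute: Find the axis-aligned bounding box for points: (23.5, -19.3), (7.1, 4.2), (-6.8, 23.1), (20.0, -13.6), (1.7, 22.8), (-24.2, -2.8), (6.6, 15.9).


x range: [-24.2, 23.5]
y range: [-19.3, 23.1]
Bounding box: (-24.2,-19.3) to (23.5,23.1)

(-24.2,-19.3) to (23.5,23.1)


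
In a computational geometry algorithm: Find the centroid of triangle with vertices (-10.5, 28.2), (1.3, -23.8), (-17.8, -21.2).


Centroid = ((x_A+x_B+x_C)/3, (y_A+y_B+y_C)/3)
= (((-10.5)+1.3+(-17.8))/3, (28.2+(-23.8)+(-21.2))/3)
= (-9, -5.6)

(-9, -5.6)


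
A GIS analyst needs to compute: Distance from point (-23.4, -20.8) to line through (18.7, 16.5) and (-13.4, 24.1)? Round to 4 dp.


|cross product| = 1517.29
|line direction| = sqrt(1088.17) = 32.9874
Distance = 1517.29/sqrt(1088.17) = 45.996

45.996


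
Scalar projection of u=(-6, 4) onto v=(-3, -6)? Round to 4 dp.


u.v = -6, |v| = sqrt(45) = 6.7082
Scalar projection = u.v / |v| = -6 / sqrt(45) = -0.8944

-0.8944


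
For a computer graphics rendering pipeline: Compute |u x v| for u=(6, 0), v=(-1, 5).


|u x v| = |6*5 - 0*(-1)|
= |30 - 0| = 30

30


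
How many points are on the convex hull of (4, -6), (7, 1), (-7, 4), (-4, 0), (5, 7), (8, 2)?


Convex hull vertices (CCW): (-7, 4), (-4, 0), (4, -6), (8, 2), (5, 7)
Count = 5

5


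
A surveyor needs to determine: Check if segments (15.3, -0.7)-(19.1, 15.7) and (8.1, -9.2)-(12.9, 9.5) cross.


Cross products: d1=-93.84, d2=-86.18, d3=85.78, d4=78.12
d1*d2 < 0 and d3*d4 < 0? no

No, they don't intersect


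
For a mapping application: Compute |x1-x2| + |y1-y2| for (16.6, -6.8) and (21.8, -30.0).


|16.6-21.8| + |(-6.8)-(-30)| = 5.2 + 23.2 = 28.4

28.4


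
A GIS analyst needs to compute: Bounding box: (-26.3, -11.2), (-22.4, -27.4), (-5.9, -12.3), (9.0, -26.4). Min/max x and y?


x range: [-26.3, 9]
y range: [-27.4, -11.2]
Bounding box: (-26.3,-27.4) to (9,-11.2)

(-26.3,-27.4) to (9,-11.2)


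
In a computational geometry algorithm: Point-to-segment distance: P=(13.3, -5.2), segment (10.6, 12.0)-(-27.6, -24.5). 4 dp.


Project P onto AB: t = 0.1879 (clamped to [0,1])
Closest point on segment: (3.4203, 5.1398)
Distance: 14.3011

14.3011


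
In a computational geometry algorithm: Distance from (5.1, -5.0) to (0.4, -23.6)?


dx=-4.7, dy=-18.6
d^2 = (-4.7)^2 + (-18.6)^2 = 368.05
d = sqrt(368.05) = 19.1846

19.1846


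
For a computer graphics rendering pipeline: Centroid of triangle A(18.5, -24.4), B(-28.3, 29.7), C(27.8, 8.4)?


Centroid = ((x_A+x_B+x_C)/3, (y_A+y_B+y_C)/3)
= ((18.5+(-28.3)+27.8)/3, ((-24.4)+29.7+8.4)/3)
= (6, 4.5667)

(6, 4.5667)


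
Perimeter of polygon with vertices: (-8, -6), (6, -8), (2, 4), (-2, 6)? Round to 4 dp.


Sides: (-8, -6)->(6, -8): sqrt(200) = 14.142136, (6, -8)->(2, 4): sqrt(160) = 12.649111, (2, 4)->(-2, 6): sqrt(20) = 4.472136, (-2, 6)->(-8, -6): sqrt(180) = 13.416408
Sum = 44.679791
Perimeter = 44.6798

44.6798


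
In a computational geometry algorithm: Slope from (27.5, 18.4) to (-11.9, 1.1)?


slope = (y2-y1)/(x2-x1) = (1.1-18.4)/((-11.9)-27.5) = (-17.3)/(-39.4) = 0.4391

0.4391


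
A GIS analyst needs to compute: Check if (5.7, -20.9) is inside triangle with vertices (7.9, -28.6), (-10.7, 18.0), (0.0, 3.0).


Cross products: AB x AP = -40.7, BC x BP = -170.23, CA x CP = -8.69
All same sign? yes

Yes, inside


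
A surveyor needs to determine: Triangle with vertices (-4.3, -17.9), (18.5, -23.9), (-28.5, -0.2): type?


Side lengths squared: AB^2=555.84, BC^2=2770.69, CA^2=898.93
Sorted: [555.84, 898.93, 2770.69]
By sides: Scalene, By angles: Obtuse

Scalene, Obtuse


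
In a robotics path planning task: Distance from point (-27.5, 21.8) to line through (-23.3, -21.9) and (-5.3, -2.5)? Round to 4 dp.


|cross product| = 868.08
|line direction| = sqrt(700.36) = 26.4643
Distance = 868.08/sqrt(700.36) = 32.8019

32.8019


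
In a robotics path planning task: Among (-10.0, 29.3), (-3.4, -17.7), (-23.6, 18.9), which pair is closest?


d(P0,P1) = 47.4611, d(P0,P2) = 17.1207, d(P1,P2) = 41.8043
Closest: P0 and P2

Closest pair: (-10.0, 29.3) and (-23.6, 18.9), distance = 17.1207


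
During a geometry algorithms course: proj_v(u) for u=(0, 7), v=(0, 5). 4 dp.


u.v = 35, |v| = sqrt(25) = 5
Scalar projection = u.v / |v| = 35 / sqrt(25) = 7

7


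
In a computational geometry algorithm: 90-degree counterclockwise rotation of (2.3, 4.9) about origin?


90° CCW: (x,y) -> (-y, x)
(2.3,4.9) -> (-4.9, 2.3)

(-4.9, 2.3)


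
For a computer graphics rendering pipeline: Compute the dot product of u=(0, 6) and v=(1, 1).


u . v = u_x*v_x + u_y*v_y = 0*1 + 6*1
= 0 + 6 = 6

6


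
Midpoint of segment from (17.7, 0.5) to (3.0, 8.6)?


M = ((17.7+3)/2, (0.5+8.6)/2)
= (10.35, 4.55)

(10.35, 4.55)


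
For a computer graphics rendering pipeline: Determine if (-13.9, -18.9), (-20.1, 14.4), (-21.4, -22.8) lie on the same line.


Cross product: ((-20.1)-(-13.9))*((-22.8)-(-18.9)) - (14.4-(-18.9))*((-21.4)-(-13.9))
= 273.93

No, not collinear


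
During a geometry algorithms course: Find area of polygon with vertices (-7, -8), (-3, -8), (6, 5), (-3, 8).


Shoelace sum: ((-7)*(-8) - (-3)*(-8)) + ((-3)*5 - 6*(-8)) + (6*8 - (-3)*5) + ((-3)*(-8) - (-7)*8)
= 208
Area = |208|/2 = 104

104


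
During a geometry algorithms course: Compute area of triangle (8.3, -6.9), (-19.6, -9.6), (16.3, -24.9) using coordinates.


Area = |x_A(y_B-y_C) + x_B(y_C-y_A) + x_C(y_A-y_B)|/2
= |126.99 + 352.8 + 44.01|/2
= 523.8/2 = 261.9

261.9


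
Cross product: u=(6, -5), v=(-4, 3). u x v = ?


u x v = u_x*v_y - u_y*v_x = 6*3 - (-5)*(-4)
= 18 - 20 = -2

-2


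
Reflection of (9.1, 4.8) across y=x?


Reflection over y=x: (x,y) -> (y,x)
(9.1, 4.8) -> (4.8, 9.1)

(4.8, 9.1)


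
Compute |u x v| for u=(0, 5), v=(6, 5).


|u x v| = |0*5 - 5*6|
= |0 - 30| = 30

30


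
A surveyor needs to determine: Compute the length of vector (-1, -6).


|u| = sqrt((-1)^2 + (-6)^2) = sqrt(37) = 6.0828

6.0828


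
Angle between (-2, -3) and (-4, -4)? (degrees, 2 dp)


u.v = 20, |u| = sqrt(13) = 3.6056, |v| = sqrt(32) = 5.6569
cos(theta) = u.v/(|u||v|) = 20/sqrt(416) = 0.980581
theta = acos(0.980581) = 11.31 degrees

11.31 degrees


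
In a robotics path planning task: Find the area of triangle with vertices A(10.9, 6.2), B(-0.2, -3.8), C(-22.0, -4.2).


Area = |x_A(y_B-y_C) + x_B(y_C-y_A) + x_C(y_A-y_B)|/2
= |4.36 + 2.08 + (-220)|/2
= 213.56/2 = 106.78

106.78


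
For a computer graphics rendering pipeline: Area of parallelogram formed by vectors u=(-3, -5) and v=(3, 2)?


|u x v| = |(-3)*2 - (-5)*3|
= |(-6) - (-15)| = 9

9


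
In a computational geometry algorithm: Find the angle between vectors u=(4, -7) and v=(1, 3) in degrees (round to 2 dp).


u.v = -17, |u| = sqrt(65) = 8.0623, |v| = sqrt(10) = 3.1623
cos(theta) = u.v/(|u||v|) = -17/sqrt(650) = -0.666795
theta = acos(-0.666795) = 131.82 degrees

131.82 degrees


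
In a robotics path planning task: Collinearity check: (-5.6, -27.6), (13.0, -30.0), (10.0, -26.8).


Cross product: (13-(-5.6))*((-26.8)-(-27.6)) - ((-30)-(-27.6))*(10-(-5.6))
= 52.32

No, not collinear


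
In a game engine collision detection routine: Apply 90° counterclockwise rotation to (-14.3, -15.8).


90° CCW: (x,y) -> (-y, x)
(-14.3,-15.8) -> (15.8, -14.3)

(15.8, -14.3)


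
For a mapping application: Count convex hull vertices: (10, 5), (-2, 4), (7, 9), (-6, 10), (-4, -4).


Convex hull vertices (CCW): (-6, 10), (-4, -4), (10, 5), (7, 9)
Count = 4

4


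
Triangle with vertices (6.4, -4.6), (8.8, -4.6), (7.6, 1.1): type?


Side lengths squared: AB^2=5.76, BC^2=33.93, CA^2=33.93
Sorted: [5.76, 33.93, 33.93]
By sides: Isosceles, By angles: Acute

Isosceles, Acute


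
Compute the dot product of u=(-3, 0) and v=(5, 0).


u . v = u_x*v_x + u_y*v_y = (-3)*5 + 0*0
= (-15) + 0 = -15

-15


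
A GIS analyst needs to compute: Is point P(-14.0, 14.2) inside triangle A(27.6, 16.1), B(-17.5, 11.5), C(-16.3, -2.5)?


Cross products: AB x AP = -105.67, BC x BP = 52.24, CA x CP = 690.35
All same sign? no

No, outside


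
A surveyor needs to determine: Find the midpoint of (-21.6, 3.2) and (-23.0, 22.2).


M = (((-21.6)+(-23))/2, (3.2+22.2)/2)
= (-22.3, 12.7)

(-22.3, 12.7)


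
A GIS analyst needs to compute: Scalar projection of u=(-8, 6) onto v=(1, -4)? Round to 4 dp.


u.v = -32, |v| = sqrt(17) = 4.1231
Scalar projection = u.v / |v| = -32 / sqrt(17) = -7.7611

-7.7611


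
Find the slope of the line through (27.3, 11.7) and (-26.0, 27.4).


slope = (y2-y1)/(x2-x1) = (27.4-11.7)/((-26)-27.3) = 15.7/(-53.3) = -0.2946

-0.2946


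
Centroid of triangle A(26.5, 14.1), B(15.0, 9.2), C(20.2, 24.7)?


Centroid = ((x_A+x_B+x_C)/3, (y_A+y_B+y_C)/3)
= ((26.5+15+20.2)/3, (14.1+9.2+24.7)/3)
= (20.5667, 16)

(20.5667, 16)


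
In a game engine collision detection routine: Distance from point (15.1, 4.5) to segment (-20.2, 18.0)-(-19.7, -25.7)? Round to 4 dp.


Project P onto AB: t = 0.3181 (clamped to [0,1])
Closest point on segment: (-20.0409, 4.0979)
Distance: 35.1432

35.1432


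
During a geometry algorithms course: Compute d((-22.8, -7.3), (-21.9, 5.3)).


dx=0.9, dy=12.6
d^2 = 0.9^2 + 12.6^2 = 159.57
d = sqrt(159.57) = 12.6321

12.6321


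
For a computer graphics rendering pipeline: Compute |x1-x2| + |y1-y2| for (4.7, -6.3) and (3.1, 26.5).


|4.7-3.1| + |(-6.3)-26.5| = 1.6 + 32.8 = 34.4

34.4


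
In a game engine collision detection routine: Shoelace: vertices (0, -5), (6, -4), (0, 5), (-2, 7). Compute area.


Shoelace sum: (0*(-4) - 6*(-5)) + (6*5 - 0*(-4)) + (0*7 - (-2)*5) + ((-2)*(-5) - 0*7)
= 80
Area = |80|/2 = 40

40


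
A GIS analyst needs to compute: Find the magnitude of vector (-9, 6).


|u| = sqrt((-9)^2 + 6^2) = sqrt(117) = 10.8167

10.8167


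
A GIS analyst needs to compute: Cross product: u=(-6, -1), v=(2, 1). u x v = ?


u x v = u_x*v_y - u_y*v_x = (-6)*1 - (-1)*2
= (-6) - (-2) = -4

-4


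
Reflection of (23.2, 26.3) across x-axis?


Reflection over x-axis: (x,y) -> (x,-y)
(23.2, 26.3) -> (23.2, -26.3)

(23.2, -26.3)


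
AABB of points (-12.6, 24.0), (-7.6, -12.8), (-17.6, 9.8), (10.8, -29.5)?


x range: [-17.6, 10.8]
y range: [-29.5, 24]
Bounding box: (-17.6,-29.5) to (10.8,24)

(-17.6,-29.5) to (10.8,24)


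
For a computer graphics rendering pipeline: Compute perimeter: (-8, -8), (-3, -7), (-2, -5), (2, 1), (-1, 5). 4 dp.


Sides: (-8, -8)->(-3, -7): sqrt(26) = 5.09902, (-3, -7)->(-2, -5): sqrt(5) = 2.236068, (-2, -5)->(2, 1): sqrt(52) = 7.211103, (2, 1)->(-1, 5): sqrt(25) = 5, (-1, 5)->(-8, -8): sqrt(218) = 14.764823
Sum = 34.311014
Perimeter = 34.311

34.311
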